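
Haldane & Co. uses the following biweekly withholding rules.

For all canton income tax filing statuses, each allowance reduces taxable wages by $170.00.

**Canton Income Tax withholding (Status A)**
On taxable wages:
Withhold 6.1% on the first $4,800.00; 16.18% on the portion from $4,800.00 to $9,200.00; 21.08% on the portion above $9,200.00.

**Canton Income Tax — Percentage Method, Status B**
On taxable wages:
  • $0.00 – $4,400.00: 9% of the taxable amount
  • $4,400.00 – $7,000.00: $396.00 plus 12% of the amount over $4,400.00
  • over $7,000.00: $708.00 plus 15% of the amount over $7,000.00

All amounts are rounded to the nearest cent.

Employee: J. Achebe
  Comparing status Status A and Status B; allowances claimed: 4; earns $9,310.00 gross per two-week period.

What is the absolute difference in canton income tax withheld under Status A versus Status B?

Canton Income Tax (Status A): taxable = $9,310.00 − 4×$170.00 = $8,630.00
  $292.80 + 16.18% × ($8,630.00 − $4,800.00) = $292.80 + 16.18% × $3,830.00 = $912.49
Canton Income Tax (Status B): taxable = $9,310.00 − 4×$170.00 = $8,630.00
  $708.00 + 15% × ($8,630.00 − $7,000.00) = $708.00 + 15% × $1,630.00 = $952.50
Difference: |$912.49 − $952.50| = $40.01 (higher under Status B)

$40.01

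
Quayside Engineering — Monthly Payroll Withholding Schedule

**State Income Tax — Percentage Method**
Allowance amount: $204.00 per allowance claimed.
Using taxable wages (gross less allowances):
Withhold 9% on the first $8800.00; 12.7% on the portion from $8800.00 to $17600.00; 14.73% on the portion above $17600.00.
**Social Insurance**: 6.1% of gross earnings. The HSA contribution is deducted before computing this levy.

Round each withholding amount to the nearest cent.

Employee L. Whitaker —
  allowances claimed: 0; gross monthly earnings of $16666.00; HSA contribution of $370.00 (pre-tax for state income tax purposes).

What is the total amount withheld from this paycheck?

$2738.05

State Income Tax: taxable = $16666.00 − $370.00 = $16296.00
  $792.00 + 12.7% × ($16296.00 − $8800.00) = $792.00 + 12.7% × $7496.00 = $1743.99
Social Insurance: 6.1% × $16296.00 = $994.06
Total: $1743.99 + $994.06 = $2738.05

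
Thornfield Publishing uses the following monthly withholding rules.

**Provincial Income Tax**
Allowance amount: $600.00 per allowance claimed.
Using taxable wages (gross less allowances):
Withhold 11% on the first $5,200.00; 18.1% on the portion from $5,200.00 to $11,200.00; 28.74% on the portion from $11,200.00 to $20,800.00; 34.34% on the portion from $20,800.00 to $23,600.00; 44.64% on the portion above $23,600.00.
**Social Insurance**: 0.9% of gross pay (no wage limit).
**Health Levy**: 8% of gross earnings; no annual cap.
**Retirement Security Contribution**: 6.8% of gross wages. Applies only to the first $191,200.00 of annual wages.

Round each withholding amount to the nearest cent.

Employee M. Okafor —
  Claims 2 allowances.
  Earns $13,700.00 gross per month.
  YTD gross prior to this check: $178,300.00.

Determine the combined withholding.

Provincial Income Tax: taxable = $13,700.00 − 2×$600.00 = $12,500.00
  $1,658.00 + 28.74% × ($12,500.00 − $11,200.00) = $1,658.00 + 28.74% × $1,300.00 = $2,031.62
Social Insurance: 0.9% × $13,700.00 = $123.30
Health Levy: 8% × $13,700.00 = $1,096.00
Retirement Security Contribution: cap $191,200.00 − YTD $178,300.00 = $12,900.00 subject; 6.8% × $12,900.00 = $877.20
Total: $2,031.62 + $123.30 + $1,096.00 + $877.20 = $4,128.12

$4,128.12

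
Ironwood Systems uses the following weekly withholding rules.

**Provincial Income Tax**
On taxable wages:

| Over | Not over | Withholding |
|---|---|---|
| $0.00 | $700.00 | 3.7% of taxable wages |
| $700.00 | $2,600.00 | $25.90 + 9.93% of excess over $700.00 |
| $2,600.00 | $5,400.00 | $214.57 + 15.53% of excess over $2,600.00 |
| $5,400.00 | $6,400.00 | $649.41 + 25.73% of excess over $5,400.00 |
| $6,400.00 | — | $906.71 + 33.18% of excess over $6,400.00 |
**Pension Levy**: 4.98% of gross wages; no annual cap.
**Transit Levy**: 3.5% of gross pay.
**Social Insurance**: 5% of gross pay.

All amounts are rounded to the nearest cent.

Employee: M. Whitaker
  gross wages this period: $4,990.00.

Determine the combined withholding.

$1,258.39

Provincial Income Tax: taxable = $4,990.00
  $214.57 + 15.53% × ($4,990.00 − $2,600.00) = $214.57 + 15.53% × $2,390.00 = $585.74
Pension Levy: 4.98% × $4,990.00 = $248.50
Transit Levy: 3.5% × $4,990.00 = $174.65
Social Insurance: 5% × $4,990.00 = $249.50
Total: $585.74 + $248.50 + $174.65 + $249.50 = $1,258.39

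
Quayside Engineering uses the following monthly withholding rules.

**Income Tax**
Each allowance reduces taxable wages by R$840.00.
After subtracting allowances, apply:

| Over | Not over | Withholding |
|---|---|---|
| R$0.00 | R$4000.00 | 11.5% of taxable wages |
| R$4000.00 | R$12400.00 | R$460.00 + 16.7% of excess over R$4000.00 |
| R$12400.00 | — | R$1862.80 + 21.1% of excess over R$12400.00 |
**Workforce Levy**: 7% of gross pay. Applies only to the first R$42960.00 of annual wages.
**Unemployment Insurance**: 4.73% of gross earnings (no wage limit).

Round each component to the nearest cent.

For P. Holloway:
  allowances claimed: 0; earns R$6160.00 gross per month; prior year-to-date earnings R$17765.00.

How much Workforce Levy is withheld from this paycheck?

R$431.20

Workforce Levy: 7% × R$6160.00 = R$431.20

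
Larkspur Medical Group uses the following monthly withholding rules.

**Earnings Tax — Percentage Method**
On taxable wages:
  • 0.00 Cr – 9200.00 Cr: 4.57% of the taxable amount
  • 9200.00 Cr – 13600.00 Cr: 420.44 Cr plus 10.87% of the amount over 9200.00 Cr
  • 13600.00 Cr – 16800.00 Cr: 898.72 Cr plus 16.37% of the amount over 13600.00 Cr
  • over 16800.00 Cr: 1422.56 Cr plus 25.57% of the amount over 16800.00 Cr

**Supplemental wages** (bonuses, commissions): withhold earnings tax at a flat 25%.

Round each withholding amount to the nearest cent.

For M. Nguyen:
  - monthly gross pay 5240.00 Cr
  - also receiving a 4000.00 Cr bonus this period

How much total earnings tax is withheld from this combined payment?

1239.47 Cr

Earnings Tax: taxable = 5240.00 Cr
  4.57% × 5240.00 Cr = 239.47 Cr
Supplemental (25% flat on bonus): 25% × 4000.00 Cr = 1000.00 Cr
Total earnings tax: 239.47 Cr + 1000.00 Cr = 1239.47 Cr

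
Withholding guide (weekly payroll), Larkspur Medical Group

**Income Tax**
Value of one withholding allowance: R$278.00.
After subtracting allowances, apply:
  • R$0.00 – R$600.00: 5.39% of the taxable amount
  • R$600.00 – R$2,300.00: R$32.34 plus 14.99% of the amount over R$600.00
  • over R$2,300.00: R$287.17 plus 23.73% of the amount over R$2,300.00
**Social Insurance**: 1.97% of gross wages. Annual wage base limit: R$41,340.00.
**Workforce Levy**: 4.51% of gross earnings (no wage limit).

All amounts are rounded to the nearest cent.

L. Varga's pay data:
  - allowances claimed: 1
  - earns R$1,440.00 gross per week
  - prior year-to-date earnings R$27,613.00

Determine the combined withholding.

Income Tax: taxable = R$1,440.00 − 1×R$278.00 = R$1,162.00
  R$32.34 + 14.99% × (R$1,162.00 − R$600.00) = R$32.34 + 14.99% × R$562.00 = R$116.58
Social Insurance: 1.97% × R$1,440.00 = R$28.37
Workforce Levy: 4.51% × R$1,440.00 = R$64.94
Total: R$116.58 + R$28.37 + R$64.94 = R$209.89

R$209.89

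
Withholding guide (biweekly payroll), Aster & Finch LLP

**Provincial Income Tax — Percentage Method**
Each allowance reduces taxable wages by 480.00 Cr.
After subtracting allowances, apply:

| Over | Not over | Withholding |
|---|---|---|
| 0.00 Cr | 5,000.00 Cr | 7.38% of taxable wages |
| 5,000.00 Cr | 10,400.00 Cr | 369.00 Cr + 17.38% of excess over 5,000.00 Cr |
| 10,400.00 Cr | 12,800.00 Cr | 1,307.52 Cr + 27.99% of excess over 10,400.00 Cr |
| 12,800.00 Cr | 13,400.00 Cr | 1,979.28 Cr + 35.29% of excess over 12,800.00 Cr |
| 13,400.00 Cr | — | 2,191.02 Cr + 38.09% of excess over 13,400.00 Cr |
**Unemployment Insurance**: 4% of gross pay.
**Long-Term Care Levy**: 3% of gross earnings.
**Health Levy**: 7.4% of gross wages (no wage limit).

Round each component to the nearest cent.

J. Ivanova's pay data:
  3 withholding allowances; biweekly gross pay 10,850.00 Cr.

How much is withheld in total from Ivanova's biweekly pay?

Provincial Income Tax: taxable = 10,850.00 Cr − 3×480.00 Cr = 9,410.00 Cr
  369.00 Cr + 17.38% × (9,410.00 Cr − 5,000.00 Cr) = 369.00 Cr + 17.38% × 4,410.00 Cr = 1,135.46 Cr
Unemployment Insurance: 4% × 10,850.00 Cr = 434.00 Cr
Long-Term Care Levy: 3% × 10,850.00 Cr = 325.50 Cr
Health Levy: 7.4% × 10,850.00 Cr = 802.90 Cr
Total: 1,135.46 Cr + 434.00 Cr + 325.50 Cr + 802.90 Cr = 2,697.86 Cr

2,697.86 Cr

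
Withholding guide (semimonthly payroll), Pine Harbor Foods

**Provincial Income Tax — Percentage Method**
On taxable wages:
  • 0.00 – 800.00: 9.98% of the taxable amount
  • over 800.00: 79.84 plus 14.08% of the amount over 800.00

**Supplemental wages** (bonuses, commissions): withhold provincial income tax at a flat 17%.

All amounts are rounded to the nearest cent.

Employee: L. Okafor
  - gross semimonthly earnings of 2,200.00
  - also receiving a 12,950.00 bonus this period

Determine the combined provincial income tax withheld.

2,478.46

Provincial Income Tax: taxable = 2,200.00
  79.84 + 14.08% × (2,200.00 − 800.00) = 79.84 + 14.08% × 1,400.00 = 276.96
Supplemental (17% flat on bonus): 17% × 12,950.00 = 2,201.50
Total provincial income tax: 276.96 + 2,201.50 = 2,478.46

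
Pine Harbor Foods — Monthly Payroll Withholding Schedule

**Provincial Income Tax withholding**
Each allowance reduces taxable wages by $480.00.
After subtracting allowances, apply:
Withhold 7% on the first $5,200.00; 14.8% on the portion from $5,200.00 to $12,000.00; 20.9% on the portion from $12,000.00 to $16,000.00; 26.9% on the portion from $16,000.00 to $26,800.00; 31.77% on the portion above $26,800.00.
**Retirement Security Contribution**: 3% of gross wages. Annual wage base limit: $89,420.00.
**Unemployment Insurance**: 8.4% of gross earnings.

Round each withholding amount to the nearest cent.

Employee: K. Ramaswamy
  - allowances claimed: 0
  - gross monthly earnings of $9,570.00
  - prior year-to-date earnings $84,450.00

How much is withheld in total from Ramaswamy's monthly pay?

$1,963.74

Provincial Income Tax: taxable = $9,570.00
  $364.00 + 14.8% × ($9,570.00 − $5,200.00) = $364.00 + 14.8% × $4,370.00 = $1,010.76
Retirement Security Contribution: cap $89,420.00 − YTD $84,450.00 = $4,970.00 subject; 3% × $4,970.00 = $149.10
Unemployment Insurance: 8.4% × $9,570.00 = $803.88
Total: $1,010.76 + $149.10 + $803.88 = $1,963.74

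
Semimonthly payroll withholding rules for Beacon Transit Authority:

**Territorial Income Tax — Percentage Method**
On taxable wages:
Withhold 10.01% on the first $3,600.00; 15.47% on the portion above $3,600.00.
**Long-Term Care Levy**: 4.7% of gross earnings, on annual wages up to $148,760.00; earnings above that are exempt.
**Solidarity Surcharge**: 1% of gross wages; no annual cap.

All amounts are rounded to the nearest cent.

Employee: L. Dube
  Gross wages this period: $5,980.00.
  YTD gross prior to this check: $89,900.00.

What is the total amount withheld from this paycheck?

$1,069.41

Territorial Income Tax: taxable = $5,980.00
  $360.36 + 15.47% × ($5,980.00 − $3,600.00) = $360.36 + 15.47% × $2,380.00 = $728.55
Long-Term Care Levy: 4.7% × $5,980.00 = $281.06
Solidarity Surcharge: 1% × $5,980.00 = $59.80
Total: $728.55 + $281.06 + $59.80 = $1,069.41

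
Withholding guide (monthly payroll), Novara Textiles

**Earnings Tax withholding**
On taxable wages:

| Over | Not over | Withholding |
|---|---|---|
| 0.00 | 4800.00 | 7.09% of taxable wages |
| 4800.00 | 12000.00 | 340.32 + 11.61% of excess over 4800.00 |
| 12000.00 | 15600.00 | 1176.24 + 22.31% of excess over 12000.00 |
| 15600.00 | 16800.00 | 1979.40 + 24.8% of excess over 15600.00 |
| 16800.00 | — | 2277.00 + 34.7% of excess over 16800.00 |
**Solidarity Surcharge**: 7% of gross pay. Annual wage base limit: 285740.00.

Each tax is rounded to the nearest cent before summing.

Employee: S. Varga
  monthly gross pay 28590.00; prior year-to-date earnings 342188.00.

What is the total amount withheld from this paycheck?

6368.13

Earnings Tax: taxable = 28590.00
  2277.00 + 34.7% × (28590.00 − 16800.00) = 2277.00 + 34.7% × 11790.00 = 6368.13
Solidarity Surcharge: YTD 342188.00 ≥ cap 285740.00 → 0.00
Total: 6368.13 + 0.00 = 6368.13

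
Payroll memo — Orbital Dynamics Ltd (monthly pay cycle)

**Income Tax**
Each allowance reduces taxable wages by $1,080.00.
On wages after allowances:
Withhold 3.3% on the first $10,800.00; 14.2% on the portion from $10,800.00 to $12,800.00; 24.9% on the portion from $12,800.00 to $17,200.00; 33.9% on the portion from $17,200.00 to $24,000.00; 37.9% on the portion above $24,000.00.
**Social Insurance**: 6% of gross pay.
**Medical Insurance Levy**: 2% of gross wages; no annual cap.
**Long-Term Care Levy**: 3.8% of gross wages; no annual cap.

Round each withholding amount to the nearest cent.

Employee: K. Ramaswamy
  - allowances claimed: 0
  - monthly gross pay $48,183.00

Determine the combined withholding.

Income Tax: taxable = $48,183.00
  $4,041.20 + 37.9% × ($48,183.00 − $24,000.00) = $4,041.20 + 37.9% × $24,183.00 = $13,206.56
Social Insurance: 6% × $48,183.00 = $2,890.98
Medical Insurance Levy: 2% × $48,183.00 = $963.66
Long-Term Care Levy: 3.8% × $48,183.00 = $1,830.95
Total: $13,206.56 + $2,890.98 + $963.66 + $1,830.95 = $18,892.15

$18,892.15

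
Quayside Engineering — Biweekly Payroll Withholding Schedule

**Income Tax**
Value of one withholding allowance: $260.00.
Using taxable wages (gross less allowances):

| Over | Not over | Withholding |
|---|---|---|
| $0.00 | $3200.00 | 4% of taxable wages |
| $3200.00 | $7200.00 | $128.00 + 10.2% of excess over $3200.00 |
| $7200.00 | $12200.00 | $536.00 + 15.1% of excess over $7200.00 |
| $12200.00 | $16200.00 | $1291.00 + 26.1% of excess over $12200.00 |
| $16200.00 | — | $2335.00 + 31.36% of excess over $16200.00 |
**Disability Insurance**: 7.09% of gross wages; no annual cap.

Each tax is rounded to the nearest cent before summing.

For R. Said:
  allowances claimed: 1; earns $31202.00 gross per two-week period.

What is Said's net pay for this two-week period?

$22031.69

Income Tax: taxable = $31202.00 − 1×$260.00 = $30942.00
  $2335.00 + 31.36% × ($30942.00 − $16200.00) = $2335.00 + 31.36% × $14742.00 = $6958.09
Disability Insurance: 7.09% × $31202.00 = $2212.22
Total withheld: $6958.09 + $2212.22 = $9170.31
Net pay: $31202.00 − $9170.31 = $22031.69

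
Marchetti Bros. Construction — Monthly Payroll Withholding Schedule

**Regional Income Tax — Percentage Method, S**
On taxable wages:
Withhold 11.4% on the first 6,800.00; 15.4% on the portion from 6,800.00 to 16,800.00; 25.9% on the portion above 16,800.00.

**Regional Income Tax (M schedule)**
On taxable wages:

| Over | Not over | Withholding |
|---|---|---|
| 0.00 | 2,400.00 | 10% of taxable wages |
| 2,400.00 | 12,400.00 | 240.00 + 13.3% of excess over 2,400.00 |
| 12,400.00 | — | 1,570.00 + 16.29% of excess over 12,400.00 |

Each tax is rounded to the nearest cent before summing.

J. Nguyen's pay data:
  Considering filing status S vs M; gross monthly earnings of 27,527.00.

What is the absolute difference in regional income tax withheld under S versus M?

1,059.30

Regional Income Tax (S): taxable = 27,527.00
  2,315.20 + 25.9% × (27,527.00 − 16,800.00) = 2,315.20 + 25.9% × 10,727.00 = 5,093.49
Regional Income Tax (M): taxable = 27,527.00
  1,570.00 + 16.29% × (27,527.00 − 12,400.00) = 1,570.00 + 16.29% × 15,127.00 = 4,034.19
Difference: |5,093.49 − 4,034.19| = 1,059.30 (higher under S)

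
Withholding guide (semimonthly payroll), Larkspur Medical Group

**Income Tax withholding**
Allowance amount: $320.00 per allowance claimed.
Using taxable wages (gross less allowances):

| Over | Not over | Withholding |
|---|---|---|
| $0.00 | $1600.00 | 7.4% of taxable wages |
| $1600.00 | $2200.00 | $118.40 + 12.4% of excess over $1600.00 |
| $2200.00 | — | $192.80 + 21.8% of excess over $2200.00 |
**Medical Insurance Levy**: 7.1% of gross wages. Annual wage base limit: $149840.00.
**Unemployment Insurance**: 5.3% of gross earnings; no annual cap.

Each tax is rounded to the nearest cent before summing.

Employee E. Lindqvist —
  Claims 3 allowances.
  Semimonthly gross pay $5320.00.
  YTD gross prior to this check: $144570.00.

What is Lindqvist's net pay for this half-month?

Income Tax: taxable = $5320.00 − 3×$320.00 = $4360.00
  $192.80 + 21.8% × ($4360.00 − $2200.00) = $192.80 + 21.8% × $2160.00 = $663.68
Medical Insurance Levy: cap $149840.00 − YTD $144570.00 = $5270.00 subject; 7.1% × $5270.00 = $374.17
Unemployment Insurance: 5.3% × $5320.00 = $281.96
Total withheld: $663.68 + $374.17 + $281.96 = $1319.81
Net pay: $5320.00 − $1319.81 = $4000.19

$4000.19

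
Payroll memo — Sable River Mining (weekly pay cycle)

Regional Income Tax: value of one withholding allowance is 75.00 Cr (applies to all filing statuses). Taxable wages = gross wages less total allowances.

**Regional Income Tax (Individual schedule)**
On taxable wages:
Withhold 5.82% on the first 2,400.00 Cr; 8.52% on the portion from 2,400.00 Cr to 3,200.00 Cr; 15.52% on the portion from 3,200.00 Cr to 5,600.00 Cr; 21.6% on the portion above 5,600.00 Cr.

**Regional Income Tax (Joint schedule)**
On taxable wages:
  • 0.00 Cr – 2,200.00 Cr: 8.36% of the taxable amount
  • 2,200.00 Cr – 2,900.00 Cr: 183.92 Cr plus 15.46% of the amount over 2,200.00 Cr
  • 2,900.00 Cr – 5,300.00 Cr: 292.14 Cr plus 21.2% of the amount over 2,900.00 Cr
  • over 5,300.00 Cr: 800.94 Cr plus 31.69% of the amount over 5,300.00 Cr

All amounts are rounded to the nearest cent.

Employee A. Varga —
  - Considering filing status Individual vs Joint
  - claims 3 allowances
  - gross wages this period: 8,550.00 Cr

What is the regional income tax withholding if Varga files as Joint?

1,759.56 Cr

Regional Income Tax (Joint): taxable = 8,550.00 Cr − 3×75.00 Cr = 8,325.00 Cr
  800.94 Cr + 31.69% × (8,325.00 Cr − 5,300.00 Cr) = 800.94 Cr + 31.69% × 3,025.00 Cr = 1,759.56 Cr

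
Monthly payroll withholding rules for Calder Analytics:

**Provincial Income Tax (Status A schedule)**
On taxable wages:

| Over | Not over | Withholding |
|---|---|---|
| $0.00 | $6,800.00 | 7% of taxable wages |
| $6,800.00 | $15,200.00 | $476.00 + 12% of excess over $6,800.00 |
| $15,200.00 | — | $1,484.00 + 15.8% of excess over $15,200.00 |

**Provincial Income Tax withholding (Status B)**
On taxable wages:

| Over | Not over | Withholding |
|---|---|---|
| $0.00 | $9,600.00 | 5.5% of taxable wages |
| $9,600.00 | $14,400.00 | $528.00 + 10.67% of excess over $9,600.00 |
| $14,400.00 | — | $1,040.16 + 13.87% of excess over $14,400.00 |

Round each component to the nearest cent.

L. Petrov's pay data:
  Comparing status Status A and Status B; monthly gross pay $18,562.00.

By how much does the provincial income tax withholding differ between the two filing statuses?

$397.77

Provincial Income Tax (Status A): taxable = $18,562.00
  $1,484.00 + 15.8% × ($18,562.00 − $15,200.00) = $1,484.00 + 15.8% × $3,362.00 = $2,015.20
Provincial Income Tax (Status B): taxable = $18,562.00
  $1,040.16 + 13.87% × ($18,562.00 − $14,400.00) = $1,040.16 + 13.87% × $4,162.00 = $1,617.43
Difference: |$2,015.20 − $1,617.43| = $397.77 (higher under Status A)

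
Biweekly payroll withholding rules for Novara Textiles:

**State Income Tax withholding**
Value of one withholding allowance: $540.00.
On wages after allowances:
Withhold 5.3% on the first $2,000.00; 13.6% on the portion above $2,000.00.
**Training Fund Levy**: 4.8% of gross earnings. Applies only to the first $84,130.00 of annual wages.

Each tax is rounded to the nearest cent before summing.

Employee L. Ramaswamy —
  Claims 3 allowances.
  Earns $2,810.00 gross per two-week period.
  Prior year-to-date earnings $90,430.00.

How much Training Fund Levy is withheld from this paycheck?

Training Fund Levy: YTD $90,430.00 ≥ cap $84,130.00 → $0.00

$0.00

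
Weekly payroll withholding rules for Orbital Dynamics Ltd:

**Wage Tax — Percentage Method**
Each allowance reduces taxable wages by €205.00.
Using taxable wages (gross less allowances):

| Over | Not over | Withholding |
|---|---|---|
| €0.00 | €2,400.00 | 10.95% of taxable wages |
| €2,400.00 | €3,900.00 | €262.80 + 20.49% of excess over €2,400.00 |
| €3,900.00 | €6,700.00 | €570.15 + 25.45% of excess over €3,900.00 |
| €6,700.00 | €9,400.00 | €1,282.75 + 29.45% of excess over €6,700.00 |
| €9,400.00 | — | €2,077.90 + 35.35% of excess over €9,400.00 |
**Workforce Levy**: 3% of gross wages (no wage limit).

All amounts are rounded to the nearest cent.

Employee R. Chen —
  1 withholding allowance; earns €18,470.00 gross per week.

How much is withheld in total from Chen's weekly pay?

Wage Tax: taxable = €18,470.00 − 1×€205.00 = €18,265.00
  €2,077.90 + 35.35% × (€18,265.00 − €9,400.00) = €2,077.90 + 35.35% × €8,865.00 = €5,211.68
Workforce Levy: 3% × €18,470.00 = €554.10
Total: €5,211.68 + €554.10 = €5,765.78

€5,765.78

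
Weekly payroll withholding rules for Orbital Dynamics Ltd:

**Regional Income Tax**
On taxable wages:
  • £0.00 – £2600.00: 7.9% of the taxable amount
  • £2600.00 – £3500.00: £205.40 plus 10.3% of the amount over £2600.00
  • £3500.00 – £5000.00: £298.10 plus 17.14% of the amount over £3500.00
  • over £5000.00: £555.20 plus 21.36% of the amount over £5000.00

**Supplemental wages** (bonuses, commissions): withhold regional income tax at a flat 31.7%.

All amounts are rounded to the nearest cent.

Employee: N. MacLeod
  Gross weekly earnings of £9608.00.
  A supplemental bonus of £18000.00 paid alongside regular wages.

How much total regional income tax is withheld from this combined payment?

£7245.47

Regional Income Tax: taxable = £9608.00
  £555.20 + 21.36% × (£9608.00 − £5000.00) = £555.20 + 21.36% × £4608.00 = £1539.47
Supplemental (31.7% flat on bonus): 31.7% × £18000.00 = £5706.00
Total regional income tax: £1539.47 + £5706.00 = £7245.47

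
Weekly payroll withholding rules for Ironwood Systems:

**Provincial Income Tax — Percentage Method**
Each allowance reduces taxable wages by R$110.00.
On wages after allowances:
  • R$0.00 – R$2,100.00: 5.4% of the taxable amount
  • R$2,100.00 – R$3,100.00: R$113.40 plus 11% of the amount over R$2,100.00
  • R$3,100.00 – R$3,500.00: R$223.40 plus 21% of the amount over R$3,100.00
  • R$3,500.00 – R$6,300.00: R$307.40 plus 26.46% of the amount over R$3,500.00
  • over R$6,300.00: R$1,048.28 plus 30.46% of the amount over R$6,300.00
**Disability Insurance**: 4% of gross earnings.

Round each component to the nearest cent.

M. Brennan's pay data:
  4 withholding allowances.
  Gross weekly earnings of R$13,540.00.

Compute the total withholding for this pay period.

Provincial Income Tax: taxable = R$13,540.00 − 4×R$110.00 = R$13,100.00
  R$1,048.28 + 30.46% × (R$13,100.00 − R$6,300.00) = R$1,048.28 + 30.46% × R$6,800.00 = R$3,119.56
Disability Insurance: 4% × R$13,540.00 = R$541.60
Total: R$3,119.56 + R$541.60 = R$3,661.16

R$3,661.16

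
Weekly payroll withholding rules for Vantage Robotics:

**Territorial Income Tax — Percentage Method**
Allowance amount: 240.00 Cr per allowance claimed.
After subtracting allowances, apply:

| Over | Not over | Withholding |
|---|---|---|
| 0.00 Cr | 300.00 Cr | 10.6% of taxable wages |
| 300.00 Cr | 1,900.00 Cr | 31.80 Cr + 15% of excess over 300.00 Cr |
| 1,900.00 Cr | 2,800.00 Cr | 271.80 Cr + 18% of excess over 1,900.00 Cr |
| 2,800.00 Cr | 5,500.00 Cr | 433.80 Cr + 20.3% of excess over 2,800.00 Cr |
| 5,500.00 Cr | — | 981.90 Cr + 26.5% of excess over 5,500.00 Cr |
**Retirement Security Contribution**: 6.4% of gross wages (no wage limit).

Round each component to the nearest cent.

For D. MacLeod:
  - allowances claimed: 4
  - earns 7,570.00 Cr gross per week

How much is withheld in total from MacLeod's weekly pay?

1,760.53 Cr

Territorial Income Tax: taxable = 7,570.00 Cr − 4×240.00 Cr = 6,610.00 Cr
  981.90 Cr + 26.5% × (6,610.00 Cr − 5,500.00 Cr) = 981.90 Cr + 26.5% × 1,110.00 Cr = 1,276.05 Cr
Retirement Security Contribution: 6.4% × 7,570.00 Cr = 484.48 Cr
Total: 1,276.05 Cr + 484.48 Cr = 1,760.53 Cr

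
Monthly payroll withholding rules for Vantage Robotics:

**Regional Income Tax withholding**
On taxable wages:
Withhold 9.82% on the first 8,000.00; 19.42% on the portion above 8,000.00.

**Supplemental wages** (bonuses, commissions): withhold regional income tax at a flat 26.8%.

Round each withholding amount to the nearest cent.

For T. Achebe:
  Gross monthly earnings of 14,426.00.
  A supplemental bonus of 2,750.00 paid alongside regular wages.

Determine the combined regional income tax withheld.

2,770.53

Regional Income Tax: taxable = 14,426.00
  785.60 + 19.42% × (14,426.00 − 8,000.00) = 785.60 + 19.42% × 6,426.00 = 2,033.53
Supplemental (26.8% flat on bonus): 26.8% × 2,750.00 = 737.00
Total regional income tax: 2,033.53 + 737.00 = 2,770.53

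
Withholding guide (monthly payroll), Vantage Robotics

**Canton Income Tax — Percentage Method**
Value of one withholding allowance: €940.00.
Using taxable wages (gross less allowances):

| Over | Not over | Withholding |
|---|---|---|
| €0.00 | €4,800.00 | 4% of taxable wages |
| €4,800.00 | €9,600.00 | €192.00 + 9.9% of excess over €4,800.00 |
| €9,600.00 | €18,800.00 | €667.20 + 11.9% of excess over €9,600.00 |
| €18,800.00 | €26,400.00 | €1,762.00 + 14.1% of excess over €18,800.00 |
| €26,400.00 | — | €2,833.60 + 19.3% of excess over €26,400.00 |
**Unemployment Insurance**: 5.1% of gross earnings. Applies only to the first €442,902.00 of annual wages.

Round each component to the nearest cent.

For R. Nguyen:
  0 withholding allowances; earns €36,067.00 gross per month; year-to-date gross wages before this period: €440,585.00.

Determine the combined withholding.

Canton Income Tax: taxable = €36,067.00
  €2,833.60 + 19.3% × (€36,067.00 − €26,400.00) = €2,833.60 + 19.3% × €9,667.00 = €4,699.33
Unemployment Insurance: cap €442,902.00 − YTD €440,585.00 = €2,317.00 subject; 5.1% × €2,317.00 = €118.17
Total: €4,699.33 + €118.17 = €4,817.50

€4,817.50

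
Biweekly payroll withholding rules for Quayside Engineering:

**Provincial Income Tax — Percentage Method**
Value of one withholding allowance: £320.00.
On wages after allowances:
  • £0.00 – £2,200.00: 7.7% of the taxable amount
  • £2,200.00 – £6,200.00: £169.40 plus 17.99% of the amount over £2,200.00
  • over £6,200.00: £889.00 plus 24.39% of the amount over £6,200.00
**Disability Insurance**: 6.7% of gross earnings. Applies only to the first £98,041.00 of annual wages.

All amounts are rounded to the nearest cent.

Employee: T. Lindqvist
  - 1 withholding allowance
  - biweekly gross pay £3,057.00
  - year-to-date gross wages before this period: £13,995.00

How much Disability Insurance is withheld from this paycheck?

£204.82

Disability Insurance: 6.7% × £3,057.00 = £204.82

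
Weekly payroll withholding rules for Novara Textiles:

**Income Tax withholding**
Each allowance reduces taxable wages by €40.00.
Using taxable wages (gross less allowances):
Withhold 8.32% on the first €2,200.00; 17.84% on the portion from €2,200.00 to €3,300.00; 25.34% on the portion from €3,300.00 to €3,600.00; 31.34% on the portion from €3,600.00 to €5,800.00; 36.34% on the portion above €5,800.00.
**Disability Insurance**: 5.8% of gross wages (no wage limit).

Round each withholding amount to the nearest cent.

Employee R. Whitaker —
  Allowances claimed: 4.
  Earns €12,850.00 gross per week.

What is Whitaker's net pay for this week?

€8,456.09

Income Tax: taxable = €12,850.00 − 4×€40.00 = €12,690.00
  €1,144.78 + 36.34% × (€12,690.00 − €5,800.00) = €1,144.78 + 36.34% × €6,890.00 = €3,648.61
Disability Insurance: 5.8% × €12,850.00 = €745.30
Total withheld: €3,648.61 + €745.30 = €4,393.91
Net pay: €12,850.00 − €4,393.91 = €8,456.09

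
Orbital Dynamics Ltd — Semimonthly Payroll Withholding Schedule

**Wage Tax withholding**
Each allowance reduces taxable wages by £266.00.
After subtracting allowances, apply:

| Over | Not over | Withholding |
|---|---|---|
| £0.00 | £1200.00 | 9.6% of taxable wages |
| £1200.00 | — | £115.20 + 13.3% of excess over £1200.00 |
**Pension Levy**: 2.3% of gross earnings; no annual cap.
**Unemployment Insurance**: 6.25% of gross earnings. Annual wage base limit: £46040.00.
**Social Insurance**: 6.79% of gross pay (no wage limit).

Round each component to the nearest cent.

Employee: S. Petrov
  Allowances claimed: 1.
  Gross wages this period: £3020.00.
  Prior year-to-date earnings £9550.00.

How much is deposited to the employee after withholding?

£2234.85

Wage Tax: taxable = £3020.00 − 1×£266.00 = £2754.00
  £115.20 + 13.3% × (£2754.00 − £1200.00) = £115.20 + 13.3% × £1554.00 = £321.88
Pension Levy: 2.3% × £3020.00 = £69.46
Unemployment Insurance: 6.25% × £3020.00 = £188.75
Social Insurance: 6.79% × £3020.00 = £205.06
Total withheld: £321.88 + £69.46 + £188.75 + £205.06 = £785.15
Net pay: £3020.00 − £785.15 = £2234.85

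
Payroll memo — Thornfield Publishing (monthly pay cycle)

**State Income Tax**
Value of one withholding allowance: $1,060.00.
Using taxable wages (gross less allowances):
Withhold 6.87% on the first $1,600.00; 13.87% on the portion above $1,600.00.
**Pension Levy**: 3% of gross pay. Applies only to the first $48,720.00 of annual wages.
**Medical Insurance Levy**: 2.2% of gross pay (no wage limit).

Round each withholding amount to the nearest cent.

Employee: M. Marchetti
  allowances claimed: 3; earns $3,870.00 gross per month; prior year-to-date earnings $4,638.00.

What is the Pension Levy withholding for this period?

$116.10

Pension Levy: 3% × $3,870.00 = $116.10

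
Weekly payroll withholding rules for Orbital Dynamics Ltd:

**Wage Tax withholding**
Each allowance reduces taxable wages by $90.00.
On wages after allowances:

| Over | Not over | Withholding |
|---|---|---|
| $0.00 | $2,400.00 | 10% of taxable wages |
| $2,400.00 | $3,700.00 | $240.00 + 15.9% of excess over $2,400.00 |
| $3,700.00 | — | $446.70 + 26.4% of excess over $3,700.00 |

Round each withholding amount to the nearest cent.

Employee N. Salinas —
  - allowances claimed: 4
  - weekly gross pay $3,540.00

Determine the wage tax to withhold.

$364.02

Wage Tax: taxable = $3,540.00 − 4×$90.00 = $3,180.00
  $240.00 + 15.9% × ($3,180.00 − $2,400.00) = $240.00 + 15.9% × $780.00 = $364.02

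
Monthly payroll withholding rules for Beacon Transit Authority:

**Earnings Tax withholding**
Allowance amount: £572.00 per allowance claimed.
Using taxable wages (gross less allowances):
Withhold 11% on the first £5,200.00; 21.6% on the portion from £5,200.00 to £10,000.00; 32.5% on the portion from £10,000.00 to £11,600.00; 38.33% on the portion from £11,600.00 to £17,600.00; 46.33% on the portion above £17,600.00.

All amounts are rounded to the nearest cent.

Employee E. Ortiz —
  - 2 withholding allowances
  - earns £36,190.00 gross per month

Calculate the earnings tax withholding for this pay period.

£12,511.33

Earnings Tax: taxable = £36,190.00 − 2×£572.00 = £35,046.00
  £4,428.60 + 46.33% × (£35,046.00 − £17,600.00) = £4,428.60 + 46.33% × £17,446.00 = £12,511.33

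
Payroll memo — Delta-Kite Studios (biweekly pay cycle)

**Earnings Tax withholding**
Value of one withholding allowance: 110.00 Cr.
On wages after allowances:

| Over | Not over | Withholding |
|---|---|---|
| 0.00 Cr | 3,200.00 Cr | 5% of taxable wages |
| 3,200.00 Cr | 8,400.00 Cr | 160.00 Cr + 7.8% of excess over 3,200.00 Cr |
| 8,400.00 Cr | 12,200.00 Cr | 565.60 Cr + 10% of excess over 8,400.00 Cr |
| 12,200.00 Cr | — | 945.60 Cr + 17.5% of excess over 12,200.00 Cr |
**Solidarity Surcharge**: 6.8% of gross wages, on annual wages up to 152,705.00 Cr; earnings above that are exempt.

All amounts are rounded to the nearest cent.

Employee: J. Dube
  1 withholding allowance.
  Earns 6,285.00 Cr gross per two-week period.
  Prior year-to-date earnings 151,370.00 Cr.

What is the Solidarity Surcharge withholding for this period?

Solidarity Surcharge: cap 152,705.00 Cr − YTD 151,370.00 Cr = 1,335.00 Cr subject; 6.8% × 1,335.00 Cr = 90.78 Cr

90.78 Cr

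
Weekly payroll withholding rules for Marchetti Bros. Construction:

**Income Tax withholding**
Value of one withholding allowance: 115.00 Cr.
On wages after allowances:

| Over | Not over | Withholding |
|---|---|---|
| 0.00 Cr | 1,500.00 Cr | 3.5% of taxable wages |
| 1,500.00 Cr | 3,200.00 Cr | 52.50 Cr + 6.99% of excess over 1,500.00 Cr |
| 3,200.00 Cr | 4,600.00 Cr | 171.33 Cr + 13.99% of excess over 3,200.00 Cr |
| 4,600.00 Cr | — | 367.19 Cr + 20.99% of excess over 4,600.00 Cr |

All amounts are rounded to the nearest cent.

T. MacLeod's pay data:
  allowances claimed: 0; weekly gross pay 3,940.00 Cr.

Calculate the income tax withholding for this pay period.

274.86 Cr

Income Tax: taxable = 3,940.00 Cr
  171.33 Cr + 13.99% × (3,940.00 Cr − 3,200.00 Cr) = 171.33 Cr + 13.99% × 740.00 Cr = 274.86 Cr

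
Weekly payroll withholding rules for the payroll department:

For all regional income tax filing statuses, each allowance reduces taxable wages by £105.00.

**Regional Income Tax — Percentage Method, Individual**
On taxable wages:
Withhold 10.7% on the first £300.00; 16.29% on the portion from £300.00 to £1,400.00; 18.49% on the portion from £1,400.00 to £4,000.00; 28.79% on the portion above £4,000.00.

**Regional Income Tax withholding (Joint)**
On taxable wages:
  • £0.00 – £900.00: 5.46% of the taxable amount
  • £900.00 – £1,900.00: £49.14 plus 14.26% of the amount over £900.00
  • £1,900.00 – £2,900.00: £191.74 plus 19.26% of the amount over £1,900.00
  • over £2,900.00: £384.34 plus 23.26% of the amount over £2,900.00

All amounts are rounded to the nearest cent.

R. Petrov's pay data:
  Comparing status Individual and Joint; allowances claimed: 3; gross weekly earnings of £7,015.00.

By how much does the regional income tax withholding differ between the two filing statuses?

£201.14

Regional Income Tax (Individual): taxable = £7,015.00 − 3×£105.00 = £6,700.00
  £692.03 + 28.79% × (£6,700.00 − £4,000.00) = £692.03 + 28.79% × £2,700.00 = £1,469.36
Regional Income Tax (Joint): taxable = £7,015.00 − 3×£105.00 = £6,700.00
  £384.34 + 23.26% × (£6,700.00 − £2,900.00) = £384.34 + 23.26% × £3,800.00 = £1,268.22
Difference: |£1,469.36 − £1,268.22| = £201.14 (higher under Individual)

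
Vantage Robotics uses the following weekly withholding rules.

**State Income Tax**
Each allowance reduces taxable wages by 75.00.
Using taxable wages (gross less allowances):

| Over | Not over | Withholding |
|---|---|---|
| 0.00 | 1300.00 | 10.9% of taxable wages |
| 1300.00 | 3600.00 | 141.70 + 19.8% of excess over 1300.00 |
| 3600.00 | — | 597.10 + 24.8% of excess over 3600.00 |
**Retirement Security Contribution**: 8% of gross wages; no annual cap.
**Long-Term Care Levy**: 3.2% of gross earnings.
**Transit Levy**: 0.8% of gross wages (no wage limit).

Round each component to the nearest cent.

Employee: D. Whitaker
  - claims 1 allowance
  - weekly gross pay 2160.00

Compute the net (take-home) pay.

State Income Tax: taxable = 2160.00 − 1×75.00 = 2085.00
  141.70 + 19.8% × (2085.00 − 1300.00) = 141.70 + 19.8% × 785.00 = 297.13
Retirement Security Contribution: 8% × 2160.00 = 172.80
Long-Term Care Levy: 3.2% × 2160.00 = 69.12
Transit Levy: 0.8% × 2160.00 = 17.28
Total withheld: 297.13 + 172.80 + 69.12 + 17.28 = 556.33
Net pay: 2160.00 − 556.33 = 1603.67

1603.67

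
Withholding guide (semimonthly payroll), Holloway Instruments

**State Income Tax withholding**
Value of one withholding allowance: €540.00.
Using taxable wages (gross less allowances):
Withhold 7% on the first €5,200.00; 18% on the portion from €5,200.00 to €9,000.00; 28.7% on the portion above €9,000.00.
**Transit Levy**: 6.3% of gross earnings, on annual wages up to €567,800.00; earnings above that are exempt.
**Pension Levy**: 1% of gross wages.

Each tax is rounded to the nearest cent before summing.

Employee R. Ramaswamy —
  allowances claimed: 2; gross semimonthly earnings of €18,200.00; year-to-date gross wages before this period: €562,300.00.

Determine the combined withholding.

State Income Tax: taxable = €18,200.00 − 2×€540.00 = €17,120.00
  €1,048.00 + 28.7% × (€17,120.00 − €9,000.00) = €1,048.00 + 28.7% × €8,120.00 = €3,378.44
Transit Levy: cap €567,800.00 − YTD €562,300.00 = €5,500.00 subject; 6.3% × €5,500.00 = €346.50
Pension Levy: 1% × €18,200.00 = €182.00
Total: €3,378.44 + €346.50 + €182.00 = €3,906.94

€3,906.94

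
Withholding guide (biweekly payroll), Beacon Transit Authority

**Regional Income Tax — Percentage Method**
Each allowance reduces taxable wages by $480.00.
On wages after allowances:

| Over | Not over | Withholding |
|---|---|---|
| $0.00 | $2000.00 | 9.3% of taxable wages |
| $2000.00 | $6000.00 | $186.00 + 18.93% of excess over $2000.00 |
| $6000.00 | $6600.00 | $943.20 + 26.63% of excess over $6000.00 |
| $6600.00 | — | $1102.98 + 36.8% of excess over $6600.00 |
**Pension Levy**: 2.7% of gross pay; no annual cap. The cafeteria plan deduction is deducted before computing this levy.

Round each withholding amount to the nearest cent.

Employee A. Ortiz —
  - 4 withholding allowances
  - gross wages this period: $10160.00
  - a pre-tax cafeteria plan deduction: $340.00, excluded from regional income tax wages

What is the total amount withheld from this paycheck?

$1846.52

Regional Income Tax: taxable = $10160.00 − $340.00 − 4×$480.00 = $7900.00
  $1102.98 + 36.8% × ($7900.00 − $6600.00) = $1102.98 + 36.8% × $1300.00 = $1581.38
Pension Levy: 2.7% × $9820.00 = $265.14
Total: $1581.38 + $265.14 = $1846.52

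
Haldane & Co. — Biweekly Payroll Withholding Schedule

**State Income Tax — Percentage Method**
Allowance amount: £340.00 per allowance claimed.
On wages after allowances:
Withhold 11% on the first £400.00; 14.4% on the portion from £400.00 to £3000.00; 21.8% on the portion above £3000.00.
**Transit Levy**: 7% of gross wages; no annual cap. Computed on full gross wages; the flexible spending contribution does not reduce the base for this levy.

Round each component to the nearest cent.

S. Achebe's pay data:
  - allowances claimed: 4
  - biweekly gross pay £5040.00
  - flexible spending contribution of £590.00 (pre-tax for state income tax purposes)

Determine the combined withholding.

£790.82

State Income Tax: taxable = £5040.00 − £590.00 − 4×£340.00 = £3090.00
  £418.40 + 21.8% × (£3090.00 − £3000.00) = £418.40 + 21.8% × £90.00 = £438.02
Transit Levy: 7% × £5040.00 = £352.80
Total: £438.02 + £352.80 = £790.82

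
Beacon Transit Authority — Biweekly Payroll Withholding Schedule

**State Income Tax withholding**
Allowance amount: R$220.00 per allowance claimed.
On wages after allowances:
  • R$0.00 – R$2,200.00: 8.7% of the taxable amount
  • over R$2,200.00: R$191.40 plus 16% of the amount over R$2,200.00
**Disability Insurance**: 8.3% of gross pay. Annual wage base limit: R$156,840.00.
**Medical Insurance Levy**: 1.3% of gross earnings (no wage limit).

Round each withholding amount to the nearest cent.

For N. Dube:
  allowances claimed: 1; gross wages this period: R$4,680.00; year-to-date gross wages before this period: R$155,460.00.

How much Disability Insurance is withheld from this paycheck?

R$114.54

Disability Insurance: cap R$156,840.00 − YTD R$155,460.00 = R$1,380.00 subject; 8.3% × R$1,380.00 = R$114.54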